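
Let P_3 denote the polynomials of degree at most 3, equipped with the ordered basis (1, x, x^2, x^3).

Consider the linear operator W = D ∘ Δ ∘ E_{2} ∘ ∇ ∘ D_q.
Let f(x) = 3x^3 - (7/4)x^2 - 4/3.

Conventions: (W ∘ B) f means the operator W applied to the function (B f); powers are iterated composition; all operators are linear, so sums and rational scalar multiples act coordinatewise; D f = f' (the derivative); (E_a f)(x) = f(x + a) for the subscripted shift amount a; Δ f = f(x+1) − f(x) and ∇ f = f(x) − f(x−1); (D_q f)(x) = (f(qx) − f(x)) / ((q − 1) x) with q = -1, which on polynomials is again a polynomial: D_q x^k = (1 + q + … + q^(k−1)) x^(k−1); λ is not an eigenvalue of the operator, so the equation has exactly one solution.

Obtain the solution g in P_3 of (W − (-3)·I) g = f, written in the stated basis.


the result is g(x) = x^3 - (7/12)x^2 - 4/9

write g with unknown coordinates in the stated basis and equate coefficients in (W − (-3)·I) g = f
solving from the highest basis element down gives g = x^3 - (7/12)x^2 - 4/9
check: W g = 0
so W g − (-3)·g = 3x^3 - (7/4)x^2 - 4/3 = f ✓


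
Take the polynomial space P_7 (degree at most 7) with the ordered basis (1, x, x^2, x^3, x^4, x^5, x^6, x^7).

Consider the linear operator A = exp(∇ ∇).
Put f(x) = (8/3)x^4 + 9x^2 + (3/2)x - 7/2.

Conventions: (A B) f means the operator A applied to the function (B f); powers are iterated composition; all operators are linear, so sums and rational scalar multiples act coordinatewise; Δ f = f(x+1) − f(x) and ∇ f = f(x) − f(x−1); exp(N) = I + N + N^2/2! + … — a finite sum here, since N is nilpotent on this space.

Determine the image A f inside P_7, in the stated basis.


the image equals g(x) = (8/3)x^4 + 41x^2 - (125/2)x + 503/6

order-1 term: 32x^2 - 64x + 166/3
order-2 term: 32
the series for exp(∇ ∇) f terminates at order 2
exp(∇ ∇) f = (8/3)x^4 + 41x^2 - (125/2)x + 503/6


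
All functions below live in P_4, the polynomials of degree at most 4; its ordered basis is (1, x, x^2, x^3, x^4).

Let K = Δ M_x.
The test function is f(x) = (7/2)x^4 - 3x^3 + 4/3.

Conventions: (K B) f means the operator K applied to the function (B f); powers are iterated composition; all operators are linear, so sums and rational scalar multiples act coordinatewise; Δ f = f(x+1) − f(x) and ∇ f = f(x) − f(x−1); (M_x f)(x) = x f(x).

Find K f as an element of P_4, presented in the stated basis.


g(x) = (35/2)x^4 + 23x^3 + 17x^2 + (11/2)x + 11/6

M_x f = (7/2)x^5 - 3x^4 + (4/3)x
Δ M_x f = (35/2)x^4 + 23x^3 + 17x^2 + (11/2)x + 11/6


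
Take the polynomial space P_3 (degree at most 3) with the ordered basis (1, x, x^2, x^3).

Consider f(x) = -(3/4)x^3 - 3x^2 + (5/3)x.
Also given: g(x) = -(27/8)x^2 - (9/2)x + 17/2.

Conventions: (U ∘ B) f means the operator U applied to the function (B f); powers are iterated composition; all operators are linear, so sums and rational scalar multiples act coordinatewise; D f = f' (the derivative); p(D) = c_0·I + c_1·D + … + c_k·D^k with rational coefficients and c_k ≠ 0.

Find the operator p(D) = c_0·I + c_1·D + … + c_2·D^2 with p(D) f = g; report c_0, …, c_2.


D^0 f = -(3/4)x^3 - 3x^2 + (5/3)x
D^1 f = -(9/4)x^2 - 6x + 5/3
D^2 f = -(9/2)x - 6
matching coefficients of g against c_0 f + c_1 Df + … from the top degree down determines the c_i
solution: c_0 = 0, c_1 = 3/2, c_2 = -1

p(D) = (3/2)·D − D^2, i.e. c_0 = 0, c_1 = 3/2, c_2 = -1


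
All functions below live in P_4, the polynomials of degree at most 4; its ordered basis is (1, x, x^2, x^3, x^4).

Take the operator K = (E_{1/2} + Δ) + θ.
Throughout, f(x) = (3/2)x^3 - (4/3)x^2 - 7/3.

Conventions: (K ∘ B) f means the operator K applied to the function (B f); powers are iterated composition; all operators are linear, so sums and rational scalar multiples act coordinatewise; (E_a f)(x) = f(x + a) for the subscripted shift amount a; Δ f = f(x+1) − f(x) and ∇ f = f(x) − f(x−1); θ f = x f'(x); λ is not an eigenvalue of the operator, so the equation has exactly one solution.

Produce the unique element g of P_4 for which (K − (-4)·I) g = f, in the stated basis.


the result is g(x) = (3/16)x^3 - (209/672)x^2 + (103/2688)x - 11897/26880

write g with unknown coordinates in the stated basis and equate coefficients in (K − (-4)·I) g = f
solving from the highest basis element down gives g = (3/16)x^3 - (209/672)x^2 + (103/2688)x - 11897/26880
check: K g = (3/4)x^3 - (5/56)x^2 - (103/672)x - 1261/2240
so K g − (-4)·g = (3/2)x^3 - (4/3)x^2 - 7/3 = f ✓


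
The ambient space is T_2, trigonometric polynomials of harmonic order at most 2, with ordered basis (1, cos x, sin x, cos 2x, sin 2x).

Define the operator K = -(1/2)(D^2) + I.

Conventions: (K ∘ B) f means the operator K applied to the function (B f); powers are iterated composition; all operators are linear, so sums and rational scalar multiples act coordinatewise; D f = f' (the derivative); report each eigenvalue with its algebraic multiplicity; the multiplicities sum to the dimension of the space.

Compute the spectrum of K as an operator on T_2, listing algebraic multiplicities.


image of 1: 1
image of cos x: (3/2)cos x
image of sin x: (3/2)sin x
image of cos 2x: 3cos 2x
image of sin 2x: 3sin 2x
the matrix is diagonal; its diagonal is (1, 3/2, 3/2, 3, 3)
for a triangular matrix the eigenvalues are the diagonal entries, with algebraic multiplicity their repetition count

λ = 1 (multiplicity 1), λ = 3/2 (multiplicity 2), λ = 3 (multiplicity 2)


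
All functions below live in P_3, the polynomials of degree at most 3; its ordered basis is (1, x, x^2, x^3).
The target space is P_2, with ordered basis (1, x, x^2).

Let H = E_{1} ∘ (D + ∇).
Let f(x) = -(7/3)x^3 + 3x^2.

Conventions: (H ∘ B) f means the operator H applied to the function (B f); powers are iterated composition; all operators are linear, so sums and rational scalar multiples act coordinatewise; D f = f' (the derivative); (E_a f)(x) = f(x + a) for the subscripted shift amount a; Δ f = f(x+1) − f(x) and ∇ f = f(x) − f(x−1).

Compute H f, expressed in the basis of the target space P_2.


the image equals g(x) = -14x^2 - 9x - 1/3

D f = -7x^2 + 6x
∇ f = -7x^2 + 13x - 16/3
(D + ∇) f = -14x^2 + 19x - 16/3
E_{1} (D + ∇) f = -14x^2 - 9x - 1/3


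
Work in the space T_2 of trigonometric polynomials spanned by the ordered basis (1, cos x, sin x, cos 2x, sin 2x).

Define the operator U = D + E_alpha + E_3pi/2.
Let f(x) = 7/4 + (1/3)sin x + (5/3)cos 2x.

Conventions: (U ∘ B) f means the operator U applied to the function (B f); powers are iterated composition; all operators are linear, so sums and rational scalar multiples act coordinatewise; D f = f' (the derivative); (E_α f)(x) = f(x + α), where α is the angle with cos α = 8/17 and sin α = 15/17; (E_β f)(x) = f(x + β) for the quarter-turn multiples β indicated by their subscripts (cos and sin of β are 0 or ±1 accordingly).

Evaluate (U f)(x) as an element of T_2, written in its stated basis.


g(x) = 7/2 + (5/17)cos x + (8/51)sin x - (750/289)cos 2x - (4090/867)sin 2x

D f = (1/3)cos x - (10/3)sin 2x
E_alpha f = 7/4 + (5/17)cos x + (8/51)sin x - (805/867)cos 2x - (400/289)sin 2x
E_3pi/2 f = 7/4 - (1/3)cos x - (5/3)cos 2x
(D + E_alpha + E_3pi/2) f = 7/2 + (5/17)cos x + (8/51)sin x - (750/289)cos 2x - (4090/867)sin 2x


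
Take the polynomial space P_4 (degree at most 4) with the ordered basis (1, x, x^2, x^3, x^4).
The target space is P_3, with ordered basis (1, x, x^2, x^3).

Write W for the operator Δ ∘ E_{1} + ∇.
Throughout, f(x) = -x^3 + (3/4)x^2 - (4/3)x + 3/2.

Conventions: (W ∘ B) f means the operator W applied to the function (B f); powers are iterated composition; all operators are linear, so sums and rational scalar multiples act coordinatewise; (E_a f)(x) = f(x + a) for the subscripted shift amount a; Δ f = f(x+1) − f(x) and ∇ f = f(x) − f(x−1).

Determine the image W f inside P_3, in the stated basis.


the result is g(x) = -6x^2 - 3x - 55/6

E_{1} f = -x^3 - (9/4)x^2 - (17/6)x - 1/12
Δ E_{1} f = -3x^2 - (15/2)x - 73/12
∇ f = -3x^2 + (9/2)x - 37/12
(Δ ∘ E_{1} + ∇) f = -6x^2 - 3x - 55/6


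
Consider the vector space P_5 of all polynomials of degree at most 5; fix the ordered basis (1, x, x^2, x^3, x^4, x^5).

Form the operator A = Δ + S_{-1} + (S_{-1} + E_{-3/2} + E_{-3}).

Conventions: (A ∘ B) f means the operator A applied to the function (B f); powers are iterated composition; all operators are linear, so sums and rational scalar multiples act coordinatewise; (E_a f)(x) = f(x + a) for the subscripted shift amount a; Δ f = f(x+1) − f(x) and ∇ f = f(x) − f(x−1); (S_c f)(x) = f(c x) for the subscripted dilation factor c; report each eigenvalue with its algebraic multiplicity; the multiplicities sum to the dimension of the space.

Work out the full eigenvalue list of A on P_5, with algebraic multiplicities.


image of 1: 4
image of x: -7/2
image of x^2: 4x^2 - 7x + 49/4
image of x^3: -(21/2)x^2 + (147/4)x - 235/8
image of x^4: 4x^4 - 14x^3 + (147/2)x^2 - (235/2)x + 1393/16
image of x^5: -(35/2)x^4 + (245/2)x^3 - (1175/4)x^2 + (6965/16)x - 7987/32
the matrix is upper triangular; its diagonal is (4, 0, 4, 0, 4, 0)
for a triangular matrix the eigenvalues are the diagonal entries, with algebraic multiplicity their repetition count

λ = 0 (multiplicity 3), λ = 4 (multiplicity 3)


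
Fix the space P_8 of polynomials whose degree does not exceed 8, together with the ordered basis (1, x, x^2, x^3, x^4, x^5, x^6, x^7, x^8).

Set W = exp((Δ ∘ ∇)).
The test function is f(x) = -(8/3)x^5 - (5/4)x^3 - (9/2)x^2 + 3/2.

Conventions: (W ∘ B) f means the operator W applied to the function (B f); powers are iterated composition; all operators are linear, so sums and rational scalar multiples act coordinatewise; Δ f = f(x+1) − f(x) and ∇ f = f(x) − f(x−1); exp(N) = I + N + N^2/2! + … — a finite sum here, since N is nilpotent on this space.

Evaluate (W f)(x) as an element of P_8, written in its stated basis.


the result is g(x) = -(8/3)x^5 - (655/12)x^3 - (9/2)x^2 - (1165/6)x - 15/2

order-1 term: -(160/3)x^3 - (205/6)x - 9
order-2 term: -160x
the series for exp((Δ ∘ ∇)) f terminates at order 2
exp((Δ ∘ ∇)) f = -(8/3)x^5 - (655/12)x^3 - (9/2)x^2 - (1165/6)x - 15/2


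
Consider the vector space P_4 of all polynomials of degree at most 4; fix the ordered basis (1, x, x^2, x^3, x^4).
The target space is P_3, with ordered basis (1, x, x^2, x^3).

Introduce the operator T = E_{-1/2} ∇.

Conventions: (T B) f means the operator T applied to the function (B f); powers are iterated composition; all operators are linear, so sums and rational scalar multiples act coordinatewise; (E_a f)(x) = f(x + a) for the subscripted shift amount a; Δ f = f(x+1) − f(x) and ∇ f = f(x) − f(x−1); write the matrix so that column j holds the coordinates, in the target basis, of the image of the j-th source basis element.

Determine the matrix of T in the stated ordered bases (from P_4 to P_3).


image of 1: 0
image of x: 1
image of x^2: 2x - 2
image of x^3: 3x^2 - 6x + 13/4
image of x^4: 4x^3 - 12x^2 + 13x - 5
each image's coordinates form column j of the matrix

the matrix is [[0, 1, -2, 13/4, -5]; [0, 0, 2, -6, 13]; [0, 0, 0, 3, -12]; [0, 0, 0, 0, 4]] (rows listed top to bottom)


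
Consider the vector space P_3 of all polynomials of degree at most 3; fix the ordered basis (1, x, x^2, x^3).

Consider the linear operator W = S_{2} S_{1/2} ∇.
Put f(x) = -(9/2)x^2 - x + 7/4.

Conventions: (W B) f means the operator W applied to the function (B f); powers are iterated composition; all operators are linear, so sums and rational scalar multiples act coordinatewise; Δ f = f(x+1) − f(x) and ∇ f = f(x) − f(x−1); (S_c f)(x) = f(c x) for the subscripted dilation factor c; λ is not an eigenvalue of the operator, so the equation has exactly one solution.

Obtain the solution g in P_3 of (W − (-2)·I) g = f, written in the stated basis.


write g with unknown coordinates in the stated basis and equate coefficients in (W − (-2)·I) g = f
solving from the highest basis element down gives g = -(9/4)x^2 + (7/4)x - 9/8
check: W g = -(9/2)x + 4
so W g − (-2)·g = -(9/2)x^2 - x + 7/4 = f ✓

g(x) = -(9/4)x^2 + (7/4)x - 9/8


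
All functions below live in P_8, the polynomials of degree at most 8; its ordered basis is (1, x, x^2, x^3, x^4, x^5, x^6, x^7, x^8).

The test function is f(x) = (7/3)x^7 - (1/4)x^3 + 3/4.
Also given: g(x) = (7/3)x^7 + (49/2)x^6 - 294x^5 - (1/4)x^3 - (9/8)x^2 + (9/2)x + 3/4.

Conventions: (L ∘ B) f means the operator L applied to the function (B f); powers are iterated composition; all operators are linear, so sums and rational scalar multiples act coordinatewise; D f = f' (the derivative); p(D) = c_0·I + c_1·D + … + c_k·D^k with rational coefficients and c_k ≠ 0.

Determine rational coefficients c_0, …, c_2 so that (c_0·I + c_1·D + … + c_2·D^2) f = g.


D^0 f = (7/3)x^7 - (1/4)x^3 + 3/4
D^1 f = (49/3)x^6 - (3/4)x^2
D^2 f = 98x^5 - (3/2)x
matching coefficients of g against c_0 f + c_1 Df + … from the top degree down determines the c_i
solution: c_0 = 1, c_1 = 3/2, c_2 = -3

p(D) = I + (3/2)·D − 3·D^2, i.e. c_0 = 1, c_1 = 3/2, c_2 = -3


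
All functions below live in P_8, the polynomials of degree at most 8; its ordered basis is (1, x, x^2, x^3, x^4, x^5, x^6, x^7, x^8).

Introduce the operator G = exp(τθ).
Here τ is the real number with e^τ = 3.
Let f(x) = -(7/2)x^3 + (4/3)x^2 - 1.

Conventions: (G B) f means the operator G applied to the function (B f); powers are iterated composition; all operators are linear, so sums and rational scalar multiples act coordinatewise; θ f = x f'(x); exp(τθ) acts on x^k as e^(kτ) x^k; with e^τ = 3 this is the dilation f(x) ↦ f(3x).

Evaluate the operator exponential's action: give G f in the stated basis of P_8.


the result is g(x) = -(189/2)x^3 + 12x^2 - 1

exp(τθ) x^k = e^(kτ) x^k; with e^τ = 3 this sends x^k to 3^k x^k
x^2 ↦ 9 x^2
x^3 ↦ 27 x^3
applying this coordinatewise to f: exp(τθ) f = -(189/2)x^3 + 12x^2 - 1


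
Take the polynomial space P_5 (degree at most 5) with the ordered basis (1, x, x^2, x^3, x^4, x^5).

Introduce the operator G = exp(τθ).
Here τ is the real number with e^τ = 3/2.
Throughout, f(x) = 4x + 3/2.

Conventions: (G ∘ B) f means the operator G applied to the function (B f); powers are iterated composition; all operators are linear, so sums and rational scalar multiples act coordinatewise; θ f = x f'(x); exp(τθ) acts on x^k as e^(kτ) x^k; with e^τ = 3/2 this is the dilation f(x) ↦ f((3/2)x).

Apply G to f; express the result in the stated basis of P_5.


the result is g(x) = 6x + 3/2

exp(τθ) x^k = e^(kτ) x^k; with e^τ = 3/2 this sends x^k to (3/2)^k x^k
x ↦ 3/2 x
applying this coordinatewise to f: exp(τθ) f = 6x + 3/2


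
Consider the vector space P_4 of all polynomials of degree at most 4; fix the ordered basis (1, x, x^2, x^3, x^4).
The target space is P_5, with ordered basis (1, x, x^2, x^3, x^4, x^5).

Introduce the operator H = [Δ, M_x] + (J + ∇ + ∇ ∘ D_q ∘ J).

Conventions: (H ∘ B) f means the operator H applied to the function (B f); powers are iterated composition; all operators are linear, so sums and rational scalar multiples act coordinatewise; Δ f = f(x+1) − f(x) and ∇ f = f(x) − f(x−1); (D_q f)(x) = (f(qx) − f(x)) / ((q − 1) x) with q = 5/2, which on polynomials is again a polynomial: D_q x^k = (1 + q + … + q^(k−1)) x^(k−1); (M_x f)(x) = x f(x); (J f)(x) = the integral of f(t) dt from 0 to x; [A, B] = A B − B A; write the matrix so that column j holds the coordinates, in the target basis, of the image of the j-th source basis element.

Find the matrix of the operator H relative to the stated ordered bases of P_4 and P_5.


the matrix is [[1, 15/4, -13/4, 267/32, -1031/80]; [1, 1, 21/2, -609/32, 1191/20]; [0, 1/2, 1, 801/32, -3093/40]; [0, 0, 1/3, 1, 1191/20]; [0, 0, 0, 1/4, 1]; [0, 0, 0, 0, 1/5]] (rows listed top to bottom)

image of 1: x + 1
image of x: (1/2)x^2 + x + 15/4
image of x^2: (1/3)x^3 + x^2 + (21/2)x - 13/4
image of x^3: (1/4)x^4 + x^3 + (801/32)x^2 - (609/32)x + 267/32
image of x^4: (1/5)x^5 + x^4 + (1191/20)x^3 - (3093/40)x^2 + (1191/20)x - 1031/80
each image's coordinates form column j of the matrix


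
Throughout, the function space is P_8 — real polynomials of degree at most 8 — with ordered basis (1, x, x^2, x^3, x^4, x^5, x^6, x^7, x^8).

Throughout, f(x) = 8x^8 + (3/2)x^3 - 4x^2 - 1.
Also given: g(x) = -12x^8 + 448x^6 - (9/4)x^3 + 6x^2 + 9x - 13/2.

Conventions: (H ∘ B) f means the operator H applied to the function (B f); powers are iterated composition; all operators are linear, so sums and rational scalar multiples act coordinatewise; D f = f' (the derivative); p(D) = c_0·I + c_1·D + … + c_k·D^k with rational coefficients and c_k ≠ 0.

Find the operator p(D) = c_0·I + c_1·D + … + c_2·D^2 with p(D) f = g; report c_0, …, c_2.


p(D) = -(3/2)·I + D^2, i.e. c_0 = -3/2, c_1 = 0, c_2 = 1

D^0 f = 8x^8 + (3/2)x^3 - 4x^2 - 1
D^1 f = 64x^7 + (9/2)x^2 - 8x
D^2 f = 448x^6 + 9x - 8
matching coefficients of g against c_0 f + c_1 Df + … from the top degree down determines the c_i
solution: c_0 = -3/2, c_1 = 0, c_2 = 1


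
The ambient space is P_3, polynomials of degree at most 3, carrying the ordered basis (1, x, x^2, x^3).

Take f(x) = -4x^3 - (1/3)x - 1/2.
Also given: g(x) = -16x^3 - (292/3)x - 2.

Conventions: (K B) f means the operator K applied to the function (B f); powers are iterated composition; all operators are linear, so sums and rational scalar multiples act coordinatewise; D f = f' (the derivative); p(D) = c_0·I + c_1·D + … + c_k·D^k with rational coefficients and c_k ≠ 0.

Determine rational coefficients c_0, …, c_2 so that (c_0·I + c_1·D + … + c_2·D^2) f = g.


D^0 f = -4x^3 - (1/3)x - 1/2
D^1 f = -12x^2 - 1/3
D^2 f = -24x
matching coefficients of g against c_0 f + c_1 Df + … from the top degree down determines the c_i
solution: c_0 = 4, c_1 = 0, c_2 = 4

p(D) = 4·I + 4·D^2, i.e. c_0 = 4, c_1 = 0, c_2 = 4


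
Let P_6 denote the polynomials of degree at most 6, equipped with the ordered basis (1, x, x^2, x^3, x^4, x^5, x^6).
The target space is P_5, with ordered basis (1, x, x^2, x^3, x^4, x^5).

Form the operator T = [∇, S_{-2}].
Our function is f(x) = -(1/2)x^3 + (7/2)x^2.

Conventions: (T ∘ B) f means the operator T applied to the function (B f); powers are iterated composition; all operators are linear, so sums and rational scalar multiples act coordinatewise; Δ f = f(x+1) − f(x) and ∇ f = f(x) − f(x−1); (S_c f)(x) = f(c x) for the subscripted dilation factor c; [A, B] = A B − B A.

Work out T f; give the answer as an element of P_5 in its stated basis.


S_{-2} f = 4x^3 + 14x^2
∇ S_{-2} f = 12x^2 + 16x - 10
∇ f = -(3/2)x^2 + (17/2)x - 4
S_{-2} ∇ f = -6x^2 - 17x - 4
[∇, S_{-2}] f = 18x^2 + 33x - 6

g(x) = 18x^2 + 33x - 6


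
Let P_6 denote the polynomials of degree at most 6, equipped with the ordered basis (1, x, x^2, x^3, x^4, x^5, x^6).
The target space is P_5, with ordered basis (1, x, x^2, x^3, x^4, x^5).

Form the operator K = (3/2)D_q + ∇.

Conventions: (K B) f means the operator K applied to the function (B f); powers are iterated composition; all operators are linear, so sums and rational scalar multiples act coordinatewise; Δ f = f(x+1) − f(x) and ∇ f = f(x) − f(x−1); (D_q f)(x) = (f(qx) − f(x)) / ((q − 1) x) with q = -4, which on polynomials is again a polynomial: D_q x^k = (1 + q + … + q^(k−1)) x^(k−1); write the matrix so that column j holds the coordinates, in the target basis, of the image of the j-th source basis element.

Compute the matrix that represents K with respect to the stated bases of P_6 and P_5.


the matrix is [[0, 5/2, -1, 1, -1, 1, -1]; [0, 0, -5/2, -3, 4, -5, 6]; [0, 0, 0, 45/2, -6, 10, -15]; [0, 0, 0, 0, -145/2, -10, 20]; [0, 0, 0, 0, 0, 625/2, -15]; [0, 0, 0, 0, 0, 0, -2445/2]] (rows listed top to bottom)

image of 1: 0
image of x: 5/2
image of x^2: -(5/2)x - 1
image of x^3: (45/2)x^2 - 3x + 1
image of x^4: -(145/2)x^3 - 6x^2 + 4x - 1
image of x^5: (625/2)x^4 - 10x^3 + 10x^2 - 5x + 1
image of x^6: -(2445/2)x^5 - 15x^4 + 20x^3 - 15x^2 + 6x - 1
each image's coordinates form column j of the matrix


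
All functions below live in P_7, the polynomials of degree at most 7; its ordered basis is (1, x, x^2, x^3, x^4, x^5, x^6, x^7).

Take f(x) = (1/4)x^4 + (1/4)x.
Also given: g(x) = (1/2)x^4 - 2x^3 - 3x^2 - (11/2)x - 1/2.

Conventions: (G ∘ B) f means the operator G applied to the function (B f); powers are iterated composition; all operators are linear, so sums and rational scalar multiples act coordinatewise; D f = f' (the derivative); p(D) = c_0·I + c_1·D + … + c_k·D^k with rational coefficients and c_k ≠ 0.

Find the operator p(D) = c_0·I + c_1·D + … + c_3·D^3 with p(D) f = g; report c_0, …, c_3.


D^0 f = (1/4)x^4 + (1/4)x
D^1 f = x^3 + 1/4
D^2 f = 3x^2
D^3 f = 6x
matching coefficients of g against c_0 f + c_1 Df + … from the top degree down determines the c_i
solution: c_0 = 2, c_1 = -2, c_2 = -1, c_3 = -1

c_0 = 2, c_1 = -2, c_2 = -1, c_3 = -1


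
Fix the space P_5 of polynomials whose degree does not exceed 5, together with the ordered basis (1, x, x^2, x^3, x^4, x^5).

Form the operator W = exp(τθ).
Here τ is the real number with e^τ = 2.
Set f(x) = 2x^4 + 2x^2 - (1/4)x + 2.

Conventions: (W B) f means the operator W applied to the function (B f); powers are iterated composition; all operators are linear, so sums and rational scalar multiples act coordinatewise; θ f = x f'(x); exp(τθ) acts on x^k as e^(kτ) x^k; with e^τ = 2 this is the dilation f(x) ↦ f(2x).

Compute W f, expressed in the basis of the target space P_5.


g(x) = 32x^4 + 8x^2 - (1/2)x + 2

exp(τθ) x^k = e^(kτ) x^k; with e^τ = 2 this sends x^k to 2^k x^k
x ↦ 2 x
x^2 ↦ 4 x^2
x^4 ↦ 16 x^4
applying this coordinatewise to f: exp(τθ) f = 32x^4 + 8x^2 - (1/2)x + 2


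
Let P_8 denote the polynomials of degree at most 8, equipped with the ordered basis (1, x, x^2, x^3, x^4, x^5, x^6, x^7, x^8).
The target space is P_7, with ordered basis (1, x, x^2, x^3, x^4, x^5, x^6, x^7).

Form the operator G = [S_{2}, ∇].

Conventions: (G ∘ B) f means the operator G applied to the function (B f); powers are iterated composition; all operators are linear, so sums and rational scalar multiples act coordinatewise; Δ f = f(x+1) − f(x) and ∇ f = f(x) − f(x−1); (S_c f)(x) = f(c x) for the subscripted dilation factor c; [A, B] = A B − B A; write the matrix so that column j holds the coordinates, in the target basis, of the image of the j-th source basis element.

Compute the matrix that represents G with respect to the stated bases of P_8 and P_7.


image of 1: 0
image of x: -1
image of x^2: -4x + 3
image of x^3: -12x^2 + 18x - 7
image of x^4: -32x^3 + 72x^2 - 56x + 15
image of x^5: -80x^4 + 240x^3 - 280x^2 + 150x - 31
image of x^6: -192x^5 + 720x^4 - 1120x^3 + 900x^2 - 372x + 63
image of x^7: -448x^6 + 2016x^5 - 3920x^4 + 4200x^3 - 2604x^2 + 882x - 127
image of x^8: -1024x^7 + 5376x^6 - 12544x^5 + 16800x^4 - 13888x^3 + 7056x^2 - 2032x + 255
each image's coordinates form column j of the matrix

the matrix is [[0, -1, 3, -7, 15, -31, 63, -127, 255]; [0, 0, -4, 18, -56, 150, -372, 882, -2032]; [0, 0, 0, -12, 72, -280, 900, -2604, 7056]; [0, 0, 0, 0, -32, 240, -1120, 4200, -13888]; [0, 0, 0, 0, 0, -80, 720, -3920, 16800]; [0, 0, 0, 0, 0, 0, -192, 2016, -12544]; [0, 0, 0, 0, 0, 0, 0, -448, 5376]; [0, 0, 0, 0, 0, 0, 0, 0, -1024]] (rows listed top to bottom)


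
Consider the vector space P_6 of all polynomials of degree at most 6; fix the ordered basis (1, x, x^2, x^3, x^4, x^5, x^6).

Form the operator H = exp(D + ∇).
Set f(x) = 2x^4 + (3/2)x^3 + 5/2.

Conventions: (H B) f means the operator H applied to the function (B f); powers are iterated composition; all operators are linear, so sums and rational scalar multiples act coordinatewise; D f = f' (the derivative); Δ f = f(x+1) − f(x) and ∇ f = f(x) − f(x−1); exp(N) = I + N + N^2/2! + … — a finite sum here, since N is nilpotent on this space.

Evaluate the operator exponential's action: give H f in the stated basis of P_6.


the image equals g(x) = 2x^4 + (35/2)x^3 + 45x^2 + (75/2)x + 11

order-1 term: 16x^3 - 3x^2 + (7/2)x - 1/2
order-2 term: 48x^2 - 30x + 13
order-3 term: 64x - 36
order-4 term: 32
the series for exp(D + ∇) f terminates at order 4
exp(D + ∇) f = 2x^4 + (35/2)x^3 + 45x^2 + (75/2)x + 11


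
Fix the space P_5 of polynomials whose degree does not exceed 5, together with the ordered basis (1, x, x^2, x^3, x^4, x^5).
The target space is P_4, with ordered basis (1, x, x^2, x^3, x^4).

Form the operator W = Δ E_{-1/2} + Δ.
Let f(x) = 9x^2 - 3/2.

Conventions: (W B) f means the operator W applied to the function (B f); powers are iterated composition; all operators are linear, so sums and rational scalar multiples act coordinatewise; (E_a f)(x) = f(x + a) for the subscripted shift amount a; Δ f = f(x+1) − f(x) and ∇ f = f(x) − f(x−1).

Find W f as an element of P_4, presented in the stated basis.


E_{-1/2} f = 9x^2 - 9x + 3/4
Δ E_{-1/2} f = 18x
Δ f = 18x + 9
(Δ E_{-1/2} + Δ) f = 36x + 9

g(x) = 36x + 9


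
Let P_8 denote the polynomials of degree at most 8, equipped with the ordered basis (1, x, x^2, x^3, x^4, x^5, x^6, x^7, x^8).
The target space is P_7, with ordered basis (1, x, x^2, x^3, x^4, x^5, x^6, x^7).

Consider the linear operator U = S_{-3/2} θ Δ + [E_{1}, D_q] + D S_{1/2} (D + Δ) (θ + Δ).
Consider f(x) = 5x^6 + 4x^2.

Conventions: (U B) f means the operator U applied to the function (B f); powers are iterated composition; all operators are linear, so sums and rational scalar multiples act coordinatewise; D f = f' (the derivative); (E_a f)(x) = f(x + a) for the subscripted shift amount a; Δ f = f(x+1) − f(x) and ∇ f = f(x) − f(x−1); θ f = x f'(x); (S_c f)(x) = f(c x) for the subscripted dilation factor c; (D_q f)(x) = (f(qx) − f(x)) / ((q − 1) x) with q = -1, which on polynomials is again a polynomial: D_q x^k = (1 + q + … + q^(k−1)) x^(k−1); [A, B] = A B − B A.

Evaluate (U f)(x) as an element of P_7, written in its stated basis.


g(x) = -(18225/16)x^5 + 1545x^4 - 825x^3 + 800x^2 + 843x + 593

Δ f = 30x^5 + 75x^4 + 100x^3 + 75x^2 + 38x + 9
θ Δ f = 150x^5 + 300x^4 + 300x^3 + 150x^2 + 38x
S_{-3/2} θ Δ f = -(18225/16)x^5 + (6075/4)x^4 - (2025/2)x^3 + (675/2)x^2 - 57x
D_q f = 0
E_{1} D_q f = 0
E_{1} f = 5x^6 + 30x^5 + 75x^4 + 100x^3 + 79x^2 + 38x + 9
D_q E_{1} f = 30x^4 + 100x^2 + 38
[E_{1}, D_q] f = -30x^4 - 100x^2 - 38
θ f = 30x^6 + 8x^2
Δ f = 30x^5 + 75x^4 + 100x^3 + 75x^2 + 38x + 9
(θ + Δ) f = 30x^6 + 30x^5 + 75x^4 + 100x^3 + 83x^2 + 38x + 9
D (θ + Δ) f = 180x^5 + 150x^4 + 300x^3 + 300x^2 + 166x + 38
Δ (θ + Δ) f = 180x^5 + 600x^4 + 1200x^3 + 1500x^2 + 1096x + 356
(D + Δ) (θ + Δ) f = 360x^5 + 750x^4 + 1500x^3 + 1800x^2 + 1262x + 394
S_{1/2} (D + Δ) (θ + Δ) f = (45/4)x^5 + (375/8)x^4 + (375/2)x^3 + 450x^2 + 631x + 394
D S_{1/2} (D + Δ) (θ + Δ) f = (225/4)x^4 + (375/2)x^3 + (1125/2)x^2 + 900x + 631
(S_{-3/2} θ Δ + [E_{1}, D_q] + D S_{1/2} (D + Δ) (θ + Δ)) f = -(18225/16)x^5 + 1545x^4 - 825x^3 + 800x^2 + 843x + 593


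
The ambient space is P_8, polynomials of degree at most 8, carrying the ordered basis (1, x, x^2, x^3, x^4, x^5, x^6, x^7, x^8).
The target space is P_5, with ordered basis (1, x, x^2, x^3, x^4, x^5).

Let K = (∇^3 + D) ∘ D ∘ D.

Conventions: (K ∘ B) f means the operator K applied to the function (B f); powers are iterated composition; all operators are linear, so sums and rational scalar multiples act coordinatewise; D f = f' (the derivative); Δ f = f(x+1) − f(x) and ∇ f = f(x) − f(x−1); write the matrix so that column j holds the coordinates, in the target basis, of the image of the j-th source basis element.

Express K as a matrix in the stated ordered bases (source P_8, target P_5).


image of 1: 0
image of x: 0
image of x^2: 0
image of x^3: 6
image of x^4: 24x
image of x^5: 60x^2 + 120
image of x^6: 120x^3 + 720x - 1080
image of x^7: 210x^4 + 2520x^2 - 7560x + 6300
image of x^8: 336x^5 + 6720x^3 - 30240x^2 + 50400x - 30240
each image's coordinates form column j of the matrix

the matrix is [[0, 0, 0, 6, 0, 120, -1080, 6300, -30240]; [0, 0, 0, 0, 24, 0, 720, -7560, 50400]; [0, 0, 0, 0, 0, 60, 0, 2520, -30240]; [0, 0, 0, 0, 0, 0, 120, 0, 6720]; [0, 0, 0, 0, 0, 0, 0, 210, 0]; [0, 0, 0, 0, 0, 0, 0, 0, 336]] (rows listed top to bottom)


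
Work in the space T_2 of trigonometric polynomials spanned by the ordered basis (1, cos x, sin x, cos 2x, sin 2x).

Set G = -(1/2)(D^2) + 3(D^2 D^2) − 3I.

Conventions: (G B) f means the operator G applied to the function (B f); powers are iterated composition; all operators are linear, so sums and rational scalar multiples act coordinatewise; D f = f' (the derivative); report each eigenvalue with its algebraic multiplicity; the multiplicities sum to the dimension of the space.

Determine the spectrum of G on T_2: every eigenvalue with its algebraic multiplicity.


λ = -3 (multiplicity 1), λ = 1/2 (multiplicity 2), λ = 47 (multiplicity 2)

image of 1: -3
image of cos x: (1/2)cos x
image of sin x: (1/2)sin x
image of cos 2x: 47cos 2x
image of sin 2x: 47sin 2x
the matrix is diagonal; its diagonal is (-3, 1/2, 1/2, 47, 47)
for a triangular matrix the eigenvalues are the diagonal entries, with algebraic multiplicity their repetition count


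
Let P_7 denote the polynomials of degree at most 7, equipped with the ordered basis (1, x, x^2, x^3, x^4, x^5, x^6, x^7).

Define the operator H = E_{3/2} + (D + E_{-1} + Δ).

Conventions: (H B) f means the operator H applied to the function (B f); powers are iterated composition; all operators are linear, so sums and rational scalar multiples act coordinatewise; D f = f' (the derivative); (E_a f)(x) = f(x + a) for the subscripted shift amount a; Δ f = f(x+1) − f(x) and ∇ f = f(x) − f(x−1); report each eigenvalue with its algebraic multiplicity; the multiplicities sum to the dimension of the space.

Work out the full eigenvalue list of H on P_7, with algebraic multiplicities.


image of 1: 2
image of x: 2x + 5/2
image of x^2: 2x^2 + 5x + 17/4
image of x^3: 2x^3 + (15/2)x^2 + (51/4)x + 27/8
image of x^4: 2x^4 + 10x^3 + (51/2)x^2 + (27/2)x + 113/16
image of x^5: 2x^5 + (25/2)x^4 + (85/2)x^3 + (135/4)x^2 + (565/16)x + 243/32
image of x^6: 2x^6 + 15x^5 + (255/4)x^4 + (135/2)x^3 + (1695/16)x^2 + (729/16)x + 857/64
image of x^7: 2x^7 + (35/2)x^6 + (357/4)x^5 + (945/8)x^4 + (3955/16)x^3 + (5103/32)x^2 + (5999/64)x + 2187/128
the matrix is upper triangular; its diagonal is (2, 2, 2, 2, 2, 2, 2, 2)
for a triangular matrix the eigenvalues are the diagonal entries, with algebraic multiplicity their repetition count

λ = 2 (multiplicity 8)


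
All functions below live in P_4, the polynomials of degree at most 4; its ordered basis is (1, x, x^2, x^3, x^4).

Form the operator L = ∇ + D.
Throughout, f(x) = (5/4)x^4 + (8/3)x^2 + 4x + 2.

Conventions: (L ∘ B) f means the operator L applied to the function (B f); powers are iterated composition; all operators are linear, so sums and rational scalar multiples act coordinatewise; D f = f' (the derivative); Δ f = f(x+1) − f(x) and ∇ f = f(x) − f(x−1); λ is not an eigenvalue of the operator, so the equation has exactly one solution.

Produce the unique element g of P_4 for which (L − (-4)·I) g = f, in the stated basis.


the image equals g(x) = (5/16)x^4 - (5/8)x^3 + (199/96)x^2 - (89/48)x + 279/128

write g with unknown coordinates in the stated basis and equate coefficients in (L − (-4)·I) g = f
solving from the highest basis element down gives g = (5/16)x^4 - (5/8)x^3 + (199/96)x^2 - (89/48)x + 279/128
check: L g = (5/2)x^3 - (45/8)x^2 + (137/12)x - 215/32
so L g − (-4)·g = (5/4)x^4 + (8/3)x^2 + 4x + 2 = f ✓


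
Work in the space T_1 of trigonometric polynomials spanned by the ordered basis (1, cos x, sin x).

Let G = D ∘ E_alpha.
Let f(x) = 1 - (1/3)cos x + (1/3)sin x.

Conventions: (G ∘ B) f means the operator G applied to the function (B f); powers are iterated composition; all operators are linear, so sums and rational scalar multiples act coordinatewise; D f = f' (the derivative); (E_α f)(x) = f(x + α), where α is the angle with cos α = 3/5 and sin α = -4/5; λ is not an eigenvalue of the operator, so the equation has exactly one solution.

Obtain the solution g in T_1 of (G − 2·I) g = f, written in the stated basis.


the image equals g(x) = -1/2 + (1/9)cos x - (1/3)sin x

write g with unknown coordinates in the stated basis and equate coefficients in (G − 2·I) g = f
solving from the highest basis element down gives g = -1/2 + (1/9)cos x - (1/3)sin x
check: G g = -(1/9)cos x - (1/3)sin x
so G g − 2·g = 1 - (1/3)cos x + (1/3)sin x = f ✓


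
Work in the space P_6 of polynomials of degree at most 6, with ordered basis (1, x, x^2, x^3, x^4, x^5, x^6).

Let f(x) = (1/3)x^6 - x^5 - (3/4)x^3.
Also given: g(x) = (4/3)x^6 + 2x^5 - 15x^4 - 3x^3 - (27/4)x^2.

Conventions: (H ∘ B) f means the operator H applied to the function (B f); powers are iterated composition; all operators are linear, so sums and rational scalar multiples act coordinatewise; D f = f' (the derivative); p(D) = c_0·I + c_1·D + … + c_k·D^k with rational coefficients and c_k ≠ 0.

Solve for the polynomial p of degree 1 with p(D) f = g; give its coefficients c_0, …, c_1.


c_0 = 4, c_1 = 3

D^0 f = (1/3)x^6 - x^5 - (3/4)x^3
D^1 f = 2x^5 - 5x^4 - (9/4)x^2
matching coefficients of g against c_0 f + c_1 Df + … from the top degree down determines the c_i
solution: c_0 = 4, c_1 = 3


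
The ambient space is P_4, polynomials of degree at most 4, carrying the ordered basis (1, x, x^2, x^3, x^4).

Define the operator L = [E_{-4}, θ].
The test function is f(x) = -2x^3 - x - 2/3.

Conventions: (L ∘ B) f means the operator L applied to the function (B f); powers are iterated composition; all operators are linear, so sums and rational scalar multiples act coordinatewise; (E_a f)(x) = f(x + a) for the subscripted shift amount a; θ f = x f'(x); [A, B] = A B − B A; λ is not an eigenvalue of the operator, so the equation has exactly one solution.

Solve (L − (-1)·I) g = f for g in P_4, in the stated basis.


the result is g(x) = -2x^3 - 24x^2 - x + 1138/3

write g with unknown coordinates in the stated basis and equate coefficients in (L − (-1)·I) g = f
solving from the highest basis element down gives g = -2x^3 - 24x^2 - x + 1138/3
check: L g = 24x^2 - 380
so L g − (-1)·g = -2x^3 - x - 2/3 = f ✓


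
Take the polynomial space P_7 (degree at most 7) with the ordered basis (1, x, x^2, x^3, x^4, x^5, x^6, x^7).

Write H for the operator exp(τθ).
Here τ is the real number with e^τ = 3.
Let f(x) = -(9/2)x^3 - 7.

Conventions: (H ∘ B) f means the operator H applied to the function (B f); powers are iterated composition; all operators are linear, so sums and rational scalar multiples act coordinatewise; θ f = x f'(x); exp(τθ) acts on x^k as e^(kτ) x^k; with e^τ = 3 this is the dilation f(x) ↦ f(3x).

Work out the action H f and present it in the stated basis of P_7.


exp(τθ) x^k = e^(kτ) x^k; with e^τ = 3 this sends x^k to 3^k x^k
x^3 ↦ 27 x^3
applying this coordinatewise to f: exp(τθ) f = -(243/2)x^3 - 7

the image equals g(x) = -(243/2)x^3 - 7


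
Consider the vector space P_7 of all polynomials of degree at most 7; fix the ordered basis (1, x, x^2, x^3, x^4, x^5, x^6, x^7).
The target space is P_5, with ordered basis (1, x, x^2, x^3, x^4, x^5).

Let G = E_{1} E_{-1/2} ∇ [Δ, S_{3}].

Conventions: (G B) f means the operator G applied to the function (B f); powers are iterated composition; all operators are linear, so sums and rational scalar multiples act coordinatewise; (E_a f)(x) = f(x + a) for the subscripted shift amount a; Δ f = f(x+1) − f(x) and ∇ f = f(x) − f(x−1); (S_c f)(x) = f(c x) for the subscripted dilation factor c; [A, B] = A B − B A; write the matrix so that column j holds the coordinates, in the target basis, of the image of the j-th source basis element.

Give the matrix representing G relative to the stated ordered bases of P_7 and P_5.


image of 1: 0
image of x: 0
image of x^2: 12
image of x^3: 108x + 72
image of x^4: 648x^2 + 864x + 366
image of x^5: 3240x^3 + 6480x^2 + 5490x + 1740
image of x^6: 14580x^4 + 38880x^3 + 49410x^2 + 31320x + 32193/4
image of x^7: 61236x^5 + 204120x^4 + 345870x^3 + 328860x^2 + (676053/4)x + 73479/2
each image's coordinates form column j of the matrix

the matrix is [[0, 0, 12, 72, 366, 1740, 32193/4, 73479/2]; [0, 0, 0, 108, 864, 5490, 31320, 676053/4]; [0, 0, 0, 0, 648, 6480, 49410, 328860]; [0, 0, 0, 0, 0, 3240, 38880, 345870]; [0, 0, 0, 0, 0, 0, 14580, 204120]; [0, 0, 0, 0, 0, 0, 0, 61236]] (rows listed top to bottom)


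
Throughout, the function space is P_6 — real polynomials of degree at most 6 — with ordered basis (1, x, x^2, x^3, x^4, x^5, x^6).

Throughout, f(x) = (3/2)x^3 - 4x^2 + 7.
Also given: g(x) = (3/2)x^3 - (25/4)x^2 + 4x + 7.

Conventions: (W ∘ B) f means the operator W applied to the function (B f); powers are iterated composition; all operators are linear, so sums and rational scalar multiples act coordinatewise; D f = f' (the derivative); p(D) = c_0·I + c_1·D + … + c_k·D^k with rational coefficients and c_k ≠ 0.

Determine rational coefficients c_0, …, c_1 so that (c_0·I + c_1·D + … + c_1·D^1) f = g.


c_0 = 1, c_1 = -1/2

D^0 f = (3/2)x^3 - 4x^2 + 7
D^1 f = (9/2)x^2 - 8x
matching coefficients of g against c_0 f + c_1 Df + … from the top degree down determines the c_i
solution: c_0 = 1, c_1 = -1/2


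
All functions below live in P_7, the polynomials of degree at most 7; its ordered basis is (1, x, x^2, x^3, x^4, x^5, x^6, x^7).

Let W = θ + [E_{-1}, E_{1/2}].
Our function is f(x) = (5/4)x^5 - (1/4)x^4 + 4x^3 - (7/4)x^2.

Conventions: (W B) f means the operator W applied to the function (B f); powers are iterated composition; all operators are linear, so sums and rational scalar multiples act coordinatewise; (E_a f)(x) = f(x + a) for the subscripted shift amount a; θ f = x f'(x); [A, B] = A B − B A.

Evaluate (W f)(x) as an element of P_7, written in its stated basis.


θ f = (25/4)x^5 - x^4 + 12x^3 - (7/2)x^2
E_{1/2} f = (5/4)x^5 + (23/8)x^4 + (53/8)x^3 + (87/16)x^2 + (97/64)x + 11/128
E_{-1} E_{1/2} f = (5/4)x^5 - (27/8)x^4 + (61/8)x^3 - (155/16)x^2 + (337/64)x - 127/128
E_{-1} f = (5/4)x^5 - (13/2)x^4 + (35/2)x^3 - (111/4)x^2 + (91/4)x - 29/4
E_{1/2} E_{-1} f = (5/4)x^5 - (27/8)x^4 + (61/8)x^3 - (155/16)x^2 + (337/64)x - 127/128
[E_{-1}, E_{1/2}] f = 0
(θ + [E_{-1}, E_{1/2}]) f = (25/4)x^5 - x^4 + 12x^3 - (7/2)x^2

g(x) = (25/4)x^5 - x^4 + 12x^3 - (7/2)x^2


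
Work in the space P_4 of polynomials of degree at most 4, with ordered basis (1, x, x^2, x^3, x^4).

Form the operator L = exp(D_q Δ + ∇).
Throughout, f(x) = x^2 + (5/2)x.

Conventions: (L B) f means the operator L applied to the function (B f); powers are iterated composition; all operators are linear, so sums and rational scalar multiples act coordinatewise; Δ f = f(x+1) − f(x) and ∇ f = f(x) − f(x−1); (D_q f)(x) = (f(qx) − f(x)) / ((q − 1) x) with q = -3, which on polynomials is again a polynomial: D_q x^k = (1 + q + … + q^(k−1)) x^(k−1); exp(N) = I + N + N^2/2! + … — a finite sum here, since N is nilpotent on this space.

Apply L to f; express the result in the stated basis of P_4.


g(x) = x^2 + (9/2)x + 9/2

order-1 term: 2x + 7/2
order-2 term: 1
the series for exp(D_q Δ + ∇) f terminates at order 2
exp(D_q Δ + ∇) f = x^2 + (9/2)x + 9/2


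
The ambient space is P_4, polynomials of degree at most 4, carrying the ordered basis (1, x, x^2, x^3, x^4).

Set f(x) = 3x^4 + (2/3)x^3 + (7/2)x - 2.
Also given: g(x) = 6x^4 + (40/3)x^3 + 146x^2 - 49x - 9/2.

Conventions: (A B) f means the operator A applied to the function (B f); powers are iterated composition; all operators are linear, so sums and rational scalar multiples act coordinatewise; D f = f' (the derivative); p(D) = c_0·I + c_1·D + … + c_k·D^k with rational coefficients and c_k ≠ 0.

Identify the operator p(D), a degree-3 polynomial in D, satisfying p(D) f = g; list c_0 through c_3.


D^0 f = 3x^4 + (2/3)x^3 + (7/2)x - 2
D^1 f = 12x^3 + 2x^2 + 7/2
D^2 f = 36x^2 + 4x
D^3 f = 72x + 4
matching coefficients of g against c_0 f + c_1 Df + … from the top degree down determines the c_i
solution: c_0 = 2, c_1 = 1, c_2 = 4, c_3 = -1

p(D) = 2·I + D + 4·D^2 − D^3, i.e. c_0 = 2, c_1 = 1, c_2 = 4, c_3 = -1
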